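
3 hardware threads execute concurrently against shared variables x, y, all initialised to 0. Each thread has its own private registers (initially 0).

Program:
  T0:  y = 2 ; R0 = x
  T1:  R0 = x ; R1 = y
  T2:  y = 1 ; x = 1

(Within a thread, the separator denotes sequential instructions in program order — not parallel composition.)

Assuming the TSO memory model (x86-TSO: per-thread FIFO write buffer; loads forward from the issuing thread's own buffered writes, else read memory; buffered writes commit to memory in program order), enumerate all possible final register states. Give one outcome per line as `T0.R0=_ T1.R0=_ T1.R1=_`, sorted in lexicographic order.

outcome vector order: (T0.R0,T1.R0,T1.R1)
|TSO outcomes| = 10

T0.R0=0 T1.R0=0 T1.R1=0
T0.R0=0 T1.R0=0 T1.R1=1
T0.R0=0 T1.R0=0 T1.R1=2
T0.R0=0 T1.R0=1 T1.R1=1
T0.R0=0 T1.R0=1 T1.R1=2
T0.R0=1 T1.R0=0 T1.R1=0
T0.R0=1 T1.R0=0 T1.R1=1
T0.R0=1 T1.R0=0 T1.R1=2
T0.R0=1 T1.R0=1 T1.R1=1
T0.R0=1 T1.R0=1 T1.R1=2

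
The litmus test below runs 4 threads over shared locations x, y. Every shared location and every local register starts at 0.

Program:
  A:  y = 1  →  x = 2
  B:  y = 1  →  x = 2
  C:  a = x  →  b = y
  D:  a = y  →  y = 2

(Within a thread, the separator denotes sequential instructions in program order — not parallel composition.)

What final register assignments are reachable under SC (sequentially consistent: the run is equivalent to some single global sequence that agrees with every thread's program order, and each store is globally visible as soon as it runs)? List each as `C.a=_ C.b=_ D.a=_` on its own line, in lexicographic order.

C.a=0 C.b=0 D.a=0
C.a=0 C.b=0 D.a=1
C.a=0 C.b=1 D.a=0
C.a=0 C.b=1 D.a=1
C.a=0 C.b=2 D.a=0
C.a=0 C.b=2 D.a=1
C.a=2 C.b=1 D.a=0
C.a=2 C.b=1 D.a=1
C.a=2 C.b=2 D.a=0
C.a=2 C.b=2 D.a=1

outcome vector order: (C.a,C.b,D.a)
|SC outcomes| = 10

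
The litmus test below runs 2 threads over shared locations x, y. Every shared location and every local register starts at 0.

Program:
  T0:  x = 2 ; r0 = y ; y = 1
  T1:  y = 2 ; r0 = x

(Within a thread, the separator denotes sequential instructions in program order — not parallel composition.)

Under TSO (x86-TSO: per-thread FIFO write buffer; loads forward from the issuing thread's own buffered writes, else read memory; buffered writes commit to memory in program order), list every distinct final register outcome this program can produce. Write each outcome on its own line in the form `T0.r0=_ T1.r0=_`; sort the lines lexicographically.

T0.r0=0 T1.r0=0
T0.r0=0 T1.r0=2
T0.r0=2 T1.r0=0
T0.r0=2 T1.r0=2

outcome vector order: (T0.r0,T1.r0)
|TSO outcomes| = 4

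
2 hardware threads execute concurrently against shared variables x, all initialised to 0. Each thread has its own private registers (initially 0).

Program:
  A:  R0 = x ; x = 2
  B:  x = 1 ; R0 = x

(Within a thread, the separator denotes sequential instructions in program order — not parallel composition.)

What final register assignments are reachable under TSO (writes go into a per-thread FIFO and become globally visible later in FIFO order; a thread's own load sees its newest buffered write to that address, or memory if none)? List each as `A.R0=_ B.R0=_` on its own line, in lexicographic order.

A.R0=0 B.R0=1
A.R0=0 B.R0=2
A.R0=1 B.R0=1
A.R0=1 B.R0=2

outcome vector order: (A.R0,B.R0)
|TSO outcomes| = 4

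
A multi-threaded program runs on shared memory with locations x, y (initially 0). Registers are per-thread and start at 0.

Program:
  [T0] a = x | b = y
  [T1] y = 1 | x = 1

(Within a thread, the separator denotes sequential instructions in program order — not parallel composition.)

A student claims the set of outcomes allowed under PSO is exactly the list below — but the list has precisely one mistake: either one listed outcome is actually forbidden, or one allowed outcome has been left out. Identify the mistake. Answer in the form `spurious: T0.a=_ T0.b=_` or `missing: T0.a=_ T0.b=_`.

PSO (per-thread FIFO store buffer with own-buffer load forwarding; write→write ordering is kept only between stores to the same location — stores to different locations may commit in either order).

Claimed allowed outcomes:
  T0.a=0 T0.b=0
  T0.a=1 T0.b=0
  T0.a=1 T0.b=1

outcome vector order: (T0.a,T0.b)
PSO (4): 0/0; 0/1; 1/0; 1/1
PSO∖claimed = {0/1}

missing: T0.a=0 T0.b=1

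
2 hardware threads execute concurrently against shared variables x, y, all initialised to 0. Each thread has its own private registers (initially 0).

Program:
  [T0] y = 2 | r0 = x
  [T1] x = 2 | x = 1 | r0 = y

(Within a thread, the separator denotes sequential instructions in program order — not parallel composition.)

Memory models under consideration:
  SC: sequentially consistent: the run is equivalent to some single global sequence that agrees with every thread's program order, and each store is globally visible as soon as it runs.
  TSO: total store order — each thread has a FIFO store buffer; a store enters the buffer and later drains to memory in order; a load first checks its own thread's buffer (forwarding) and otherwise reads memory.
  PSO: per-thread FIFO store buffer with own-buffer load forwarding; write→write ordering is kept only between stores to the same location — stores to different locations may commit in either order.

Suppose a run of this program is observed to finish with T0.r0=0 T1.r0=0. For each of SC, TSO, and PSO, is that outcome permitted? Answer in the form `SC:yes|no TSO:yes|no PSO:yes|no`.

outcome vector order: (T0.r0,T1.r0)
under SC → <0 2>; <1 0>; <1 2>; <2 2>
under TSO → <0 0>; <0 2>; <1 0>; <1 2>; <2 0>; <2 2>
under PSO → <0 0>; <0 2>; <1 0>; <1 2>; <2 0>; <2 2>
target <0 0> ∈ {TSO,PSO}

SC:no TSO:yes PSO:yes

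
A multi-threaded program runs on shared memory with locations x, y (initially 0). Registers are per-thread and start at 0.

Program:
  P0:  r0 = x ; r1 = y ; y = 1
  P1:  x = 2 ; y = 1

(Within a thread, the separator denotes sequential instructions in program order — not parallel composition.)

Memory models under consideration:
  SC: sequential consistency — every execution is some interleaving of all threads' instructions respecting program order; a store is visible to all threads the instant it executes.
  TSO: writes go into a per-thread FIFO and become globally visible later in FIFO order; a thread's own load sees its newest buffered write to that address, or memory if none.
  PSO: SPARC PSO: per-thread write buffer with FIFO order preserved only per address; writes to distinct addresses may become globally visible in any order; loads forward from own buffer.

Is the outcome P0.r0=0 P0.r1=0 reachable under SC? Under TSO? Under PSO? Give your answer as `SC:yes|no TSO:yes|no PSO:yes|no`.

SC:yes TSO:yes PSO:yes

outcome vector order: (P0.r0,P0.r1)
SC: 4 outcomes — {<0 0> <0 1> <2 0> <2 1>}
TSO: 4 outcomes — {<0 0> <0 1> <2 0> <2 1>}
PSO: 4 outcomes — {<0 0> <0 1> <2 0> <2 1>}
target <0 0> ∈ {SC,TSO,PSO}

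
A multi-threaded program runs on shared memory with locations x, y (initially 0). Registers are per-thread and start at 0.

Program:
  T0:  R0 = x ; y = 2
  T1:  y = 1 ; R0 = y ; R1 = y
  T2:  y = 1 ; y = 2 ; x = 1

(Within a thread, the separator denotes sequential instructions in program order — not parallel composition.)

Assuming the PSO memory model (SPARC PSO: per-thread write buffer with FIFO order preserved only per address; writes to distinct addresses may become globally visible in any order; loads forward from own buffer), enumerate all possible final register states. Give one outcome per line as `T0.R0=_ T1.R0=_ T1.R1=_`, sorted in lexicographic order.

T0.R0=0 T1.R0=1 T1.R1=1
T0.R0=0 T1.R0=1 T1.R1=2
T0.R0=0 T1.R0=2 T1.R1=1
T0.R0=0 T1.R0=2 T1.R1=2
T0.R0=1 T1.R0=1 T1.R1=1
T0.R0=1 T1.R0=1 T1.R1=2
T0.R0=1 T1.R0=2 T1.R1=1
T0.R0=1 T1.R0=2 T1.R1=2

outcome vector order: (T0.R0,T1.R0,T1.R1)
|PSO outcomes| = 8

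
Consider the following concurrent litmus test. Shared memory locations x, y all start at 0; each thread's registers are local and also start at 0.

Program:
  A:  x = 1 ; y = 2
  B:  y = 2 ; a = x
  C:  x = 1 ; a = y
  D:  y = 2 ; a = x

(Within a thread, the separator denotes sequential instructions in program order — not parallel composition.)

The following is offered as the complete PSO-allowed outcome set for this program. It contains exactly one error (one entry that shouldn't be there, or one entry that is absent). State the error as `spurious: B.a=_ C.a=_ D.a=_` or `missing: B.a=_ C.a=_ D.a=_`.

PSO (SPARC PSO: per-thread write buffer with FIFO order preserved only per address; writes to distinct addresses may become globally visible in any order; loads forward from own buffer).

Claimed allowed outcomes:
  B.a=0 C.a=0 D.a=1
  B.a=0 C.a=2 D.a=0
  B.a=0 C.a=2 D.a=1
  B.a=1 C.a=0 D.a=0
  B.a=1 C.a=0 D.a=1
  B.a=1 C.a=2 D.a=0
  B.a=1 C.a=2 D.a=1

outcome vector order: (B.a,C.a,D.a)
PSO (8): (0,0,0); (0,0,1); (0,2,0); (0,2,1); (1,0,0); (1,0,1); (1,2,0); (1,2,1)
PSO∖claimed = {(0,0,0)}

missing: B.a=0 C.a=0 D.a=0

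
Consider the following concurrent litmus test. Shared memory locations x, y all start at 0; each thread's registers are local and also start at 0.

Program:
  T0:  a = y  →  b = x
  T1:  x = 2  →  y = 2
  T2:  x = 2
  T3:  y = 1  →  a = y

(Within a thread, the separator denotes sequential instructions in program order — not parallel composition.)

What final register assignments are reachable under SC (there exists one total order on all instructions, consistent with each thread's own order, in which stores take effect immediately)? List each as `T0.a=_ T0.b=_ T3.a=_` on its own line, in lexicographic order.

outcome vector order: (T0.a,T0.b,T3.a)
|SC outcomes| = 10

T0.a=0 T0.b=0 T3.a=1
T0.a=0 T0.b=0 T3.a=2
T0.a=0 T0.b=2 T3.a=1
T0.a=0 T0.b=2 T3.a=2
T0.a=1 T0.b=0 T3.a=1
T0.a=1 T0.b=0 T3.a=2
T0.a=1 T0.b=2 T3.a=1
T0.a=1 T0.b=2 T3.a=2
T0.a=2 T0.b=2 T3.a=1
T0.a=2 T0.b=2 T3.a=2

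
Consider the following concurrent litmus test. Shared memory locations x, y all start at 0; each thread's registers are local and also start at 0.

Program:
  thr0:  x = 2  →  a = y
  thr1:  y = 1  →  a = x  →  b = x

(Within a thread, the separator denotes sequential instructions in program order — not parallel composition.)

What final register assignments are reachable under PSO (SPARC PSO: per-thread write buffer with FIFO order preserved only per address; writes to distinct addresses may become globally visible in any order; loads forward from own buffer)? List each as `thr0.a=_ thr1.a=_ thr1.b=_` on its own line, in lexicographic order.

outcome vector order: (thr0.a,thr1.a,thr1.b)
|PSO outcomes| = 6

thr0.a=0 thr1.a=0 thr1.b=0
thr0.a=0 thr1.a=0 thr1.b=2
thr0.a=0 thr1.a=2 thr1.b=2
thr0.a=1 thr1.a=0 thr1.b=0
thr0.a=1 thr1.a=0 thr1.b=2
thr0.a=1 thr1.a=2 thr1.b=2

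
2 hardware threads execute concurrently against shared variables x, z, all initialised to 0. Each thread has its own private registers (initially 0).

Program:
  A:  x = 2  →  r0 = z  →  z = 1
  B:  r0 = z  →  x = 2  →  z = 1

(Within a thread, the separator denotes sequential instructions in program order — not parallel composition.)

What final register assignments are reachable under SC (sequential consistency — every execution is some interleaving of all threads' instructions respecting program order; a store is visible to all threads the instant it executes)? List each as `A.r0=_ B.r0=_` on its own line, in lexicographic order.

outcome vector order: (A.r0,B.r0)
|SC outcomes| = 3

A.r0=0 B.r0=0
A.r0=0 B.r0=1
A.r0=1 B.r0=0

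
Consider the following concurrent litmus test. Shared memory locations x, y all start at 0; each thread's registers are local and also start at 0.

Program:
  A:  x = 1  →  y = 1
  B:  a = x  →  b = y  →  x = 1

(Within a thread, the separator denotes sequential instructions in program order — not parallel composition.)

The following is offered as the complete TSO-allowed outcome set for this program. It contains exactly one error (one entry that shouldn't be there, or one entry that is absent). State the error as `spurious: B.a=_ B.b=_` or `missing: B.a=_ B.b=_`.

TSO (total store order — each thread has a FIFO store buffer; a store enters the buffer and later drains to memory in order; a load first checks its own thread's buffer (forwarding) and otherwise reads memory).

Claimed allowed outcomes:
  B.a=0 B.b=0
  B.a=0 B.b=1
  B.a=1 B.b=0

outcome vector order: (B.a,B.b)
TSO: 4 outcomes — {(0,0) (0,1) (1,0) (1,1)}
TSO∖claimed = {(1,1)}

missing: B.a=1 B.b=1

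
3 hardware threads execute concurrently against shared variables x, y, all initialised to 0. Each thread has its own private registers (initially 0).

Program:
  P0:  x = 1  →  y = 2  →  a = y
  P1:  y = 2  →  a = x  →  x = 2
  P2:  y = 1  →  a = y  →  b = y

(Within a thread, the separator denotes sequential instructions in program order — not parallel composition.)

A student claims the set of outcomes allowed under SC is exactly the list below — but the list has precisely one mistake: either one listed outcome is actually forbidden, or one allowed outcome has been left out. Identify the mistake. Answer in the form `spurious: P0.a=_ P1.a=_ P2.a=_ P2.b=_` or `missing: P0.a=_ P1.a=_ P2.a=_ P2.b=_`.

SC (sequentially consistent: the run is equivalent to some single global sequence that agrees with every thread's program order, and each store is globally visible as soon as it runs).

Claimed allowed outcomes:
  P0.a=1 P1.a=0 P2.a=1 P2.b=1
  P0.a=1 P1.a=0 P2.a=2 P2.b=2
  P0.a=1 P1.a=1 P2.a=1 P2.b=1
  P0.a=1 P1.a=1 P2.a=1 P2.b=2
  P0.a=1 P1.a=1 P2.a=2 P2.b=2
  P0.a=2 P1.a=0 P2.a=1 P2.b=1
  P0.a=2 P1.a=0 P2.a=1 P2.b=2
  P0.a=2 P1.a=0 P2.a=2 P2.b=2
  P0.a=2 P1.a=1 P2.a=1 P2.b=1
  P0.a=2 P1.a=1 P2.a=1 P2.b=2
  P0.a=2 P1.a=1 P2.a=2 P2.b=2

spurious: P0.a=1 P1.a=0 P2.a=2 P2.b=2

outcome vector order: (P0.a,P1.a,P2.a,P2.b)
[SC] allowed = {(1,0,1,1); (1,1,1,1); (1,1,1,2); (1,1,2,2); (2,0,1,1); (2,0,1,2); (2,0,2,2); (2,1,1,1); (2,1,1,2); (2,1,2,2)}
claimed∖SC = {(1,0,2,2)}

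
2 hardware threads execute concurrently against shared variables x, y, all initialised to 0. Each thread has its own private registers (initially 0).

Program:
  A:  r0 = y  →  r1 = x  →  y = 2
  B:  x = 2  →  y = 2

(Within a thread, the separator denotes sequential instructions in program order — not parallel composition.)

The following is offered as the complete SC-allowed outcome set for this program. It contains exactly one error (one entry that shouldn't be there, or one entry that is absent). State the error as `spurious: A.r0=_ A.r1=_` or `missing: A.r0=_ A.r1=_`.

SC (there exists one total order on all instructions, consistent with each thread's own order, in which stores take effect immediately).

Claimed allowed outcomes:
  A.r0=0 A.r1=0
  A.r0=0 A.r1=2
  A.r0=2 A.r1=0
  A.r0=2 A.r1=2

outcome vector order: (A.r0,A.r1)
SC: 3 outcomes — {(0,0) (0,2) (2,2)}
claimed∖SC = {(2,0)}

spurious: A.r0=2 A.r1=0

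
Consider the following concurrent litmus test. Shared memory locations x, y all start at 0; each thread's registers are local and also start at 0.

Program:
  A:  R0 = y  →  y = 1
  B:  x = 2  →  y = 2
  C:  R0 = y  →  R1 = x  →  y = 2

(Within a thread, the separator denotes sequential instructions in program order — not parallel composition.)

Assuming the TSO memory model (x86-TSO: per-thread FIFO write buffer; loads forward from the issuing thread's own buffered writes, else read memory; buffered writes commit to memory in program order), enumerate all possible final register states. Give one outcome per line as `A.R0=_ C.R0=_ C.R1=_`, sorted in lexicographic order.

outcome vector order: (A.R0,C.R0,C.R1)
|TSO outcomes| = 9

A.R0=0 C.R0=0 C.R1=0
A.R0=0 C.R0=0 C.R1=2
A.R0=0 C.R0=1 C.R1=0
A.R0=0 C.R0=1 C.R1=2
A.R0=0 C.R0=2 C.R1=2
A.R0=2 C.R0=0 C.R1=0
A.R0=2 C.R0=0 C.R1=2
A.R0=2 C.R0=1 C.R1=2
A.R0=2 C.R0=2 C.R1=2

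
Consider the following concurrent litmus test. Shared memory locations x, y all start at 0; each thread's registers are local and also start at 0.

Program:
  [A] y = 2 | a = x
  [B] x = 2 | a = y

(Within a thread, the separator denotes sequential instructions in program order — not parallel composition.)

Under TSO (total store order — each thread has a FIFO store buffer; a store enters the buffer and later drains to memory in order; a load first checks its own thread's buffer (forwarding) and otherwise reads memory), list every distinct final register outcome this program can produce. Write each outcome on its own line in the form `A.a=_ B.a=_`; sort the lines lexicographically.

A.a=0 B.a=0
A.a=0 B.a=2
A.a=2 B.a=0
A.a=2 B.a=2

outcome vector order: (A.a,B.a)
|TSO outcomes| = 4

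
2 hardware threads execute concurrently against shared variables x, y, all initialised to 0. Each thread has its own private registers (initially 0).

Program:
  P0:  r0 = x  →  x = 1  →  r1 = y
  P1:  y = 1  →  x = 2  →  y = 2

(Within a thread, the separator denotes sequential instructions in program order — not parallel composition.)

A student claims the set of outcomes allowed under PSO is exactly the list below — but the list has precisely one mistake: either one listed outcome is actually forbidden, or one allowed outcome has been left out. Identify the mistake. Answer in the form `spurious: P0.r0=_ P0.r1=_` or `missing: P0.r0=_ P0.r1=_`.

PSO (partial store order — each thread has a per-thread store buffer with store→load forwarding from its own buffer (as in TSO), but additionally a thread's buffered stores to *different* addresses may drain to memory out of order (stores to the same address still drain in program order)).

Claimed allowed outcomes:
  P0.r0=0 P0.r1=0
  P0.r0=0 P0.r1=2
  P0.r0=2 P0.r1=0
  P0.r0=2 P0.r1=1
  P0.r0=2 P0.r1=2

missing: P0.r0=0 P0.r1=1

outcome vector order: (P0.r0,P0.r1)
under PSO → 00 01 02 20 21 22
PSO∖claimed = {01}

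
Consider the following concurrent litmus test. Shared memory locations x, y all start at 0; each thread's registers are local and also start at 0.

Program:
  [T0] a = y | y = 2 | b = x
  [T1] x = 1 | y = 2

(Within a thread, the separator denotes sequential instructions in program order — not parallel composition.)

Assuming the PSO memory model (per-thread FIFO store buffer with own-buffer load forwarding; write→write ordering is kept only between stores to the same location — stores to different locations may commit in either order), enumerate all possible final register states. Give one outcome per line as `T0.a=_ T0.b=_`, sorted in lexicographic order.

T0.a=0 T0.b=0
T0.a=0 T0.b=1
T0.a=2 T0.b=0
T0.a=2 T0.b=1

outcome vector order: (T0.a,T0.b)
|PSO outcomes| = 4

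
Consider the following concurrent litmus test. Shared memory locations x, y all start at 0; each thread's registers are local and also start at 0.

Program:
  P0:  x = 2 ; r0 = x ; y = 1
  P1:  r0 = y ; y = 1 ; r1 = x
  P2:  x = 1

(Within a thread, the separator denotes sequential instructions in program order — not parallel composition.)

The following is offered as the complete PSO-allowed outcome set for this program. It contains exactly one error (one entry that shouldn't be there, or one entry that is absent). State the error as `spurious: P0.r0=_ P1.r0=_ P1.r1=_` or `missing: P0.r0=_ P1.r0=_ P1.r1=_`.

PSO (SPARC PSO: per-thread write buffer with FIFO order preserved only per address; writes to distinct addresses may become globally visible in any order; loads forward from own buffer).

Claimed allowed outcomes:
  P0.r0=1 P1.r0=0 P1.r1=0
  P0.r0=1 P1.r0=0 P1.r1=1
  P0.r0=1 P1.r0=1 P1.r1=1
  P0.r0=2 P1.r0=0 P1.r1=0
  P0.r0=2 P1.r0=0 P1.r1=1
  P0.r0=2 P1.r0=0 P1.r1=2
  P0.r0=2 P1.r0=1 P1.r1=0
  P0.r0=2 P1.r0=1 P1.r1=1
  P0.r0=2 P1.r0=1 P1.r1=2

missing: P0.r0=1 P1.r0=0 P1.r1=2

outcome vector order: (P0.r0,P1.r0,P1.r1)
under PSO → 1/0/0; 1/0/1; 1/0/2; 1/1/1; 2/0/0; 2/0/1; 2/0/2; 2/1/0; 2/1/1; 2/1/2
PSO∖claimed = {1/0/2}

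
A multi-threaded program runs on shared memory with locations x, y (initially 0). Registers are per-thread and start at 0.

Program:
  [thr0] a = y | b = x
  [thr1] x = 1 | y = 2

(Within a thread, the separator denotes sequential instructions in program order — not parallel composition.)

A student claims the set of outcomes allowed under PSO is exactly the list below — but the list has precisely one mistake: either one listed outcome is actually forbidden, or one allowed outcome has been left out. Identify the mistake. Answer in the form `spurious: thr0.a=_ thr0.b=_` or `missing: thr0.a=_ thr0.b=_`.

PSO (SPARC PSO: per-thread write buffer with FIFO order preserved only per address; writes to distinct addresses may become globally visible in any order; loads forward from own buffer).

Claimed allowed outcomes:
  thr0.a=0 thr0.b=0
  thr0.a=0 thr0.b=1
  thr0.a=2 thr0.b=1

outcome vector order: (thr0.a,thr0.b)
[PSO] allowed = {00 01 20 21}
PSO∖claimed = {20}

missing: thr0.a=2 thr0.b=0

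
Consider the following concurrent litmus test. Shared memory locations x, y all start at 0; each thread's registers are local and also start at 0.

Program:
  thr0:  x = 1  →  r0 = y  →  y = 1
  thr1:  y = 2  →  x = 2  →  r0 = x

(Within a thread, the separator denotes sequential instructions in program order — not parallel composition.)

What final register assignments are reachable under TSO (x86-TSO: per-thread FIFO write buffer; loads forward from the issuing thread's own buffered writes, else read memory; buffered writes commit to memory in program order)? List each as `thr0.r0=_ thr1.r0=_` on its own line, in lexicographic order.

thr0.r0=0 thr1.r0=1
thr0.r0=0 thr1.r0=2
thr0.r0=2 thr1.r0=1
thr0.r0=2 thr1.r0=2

outcome vector order: (thr0.r0,thr1.r0)
|TSO outcomes| = 4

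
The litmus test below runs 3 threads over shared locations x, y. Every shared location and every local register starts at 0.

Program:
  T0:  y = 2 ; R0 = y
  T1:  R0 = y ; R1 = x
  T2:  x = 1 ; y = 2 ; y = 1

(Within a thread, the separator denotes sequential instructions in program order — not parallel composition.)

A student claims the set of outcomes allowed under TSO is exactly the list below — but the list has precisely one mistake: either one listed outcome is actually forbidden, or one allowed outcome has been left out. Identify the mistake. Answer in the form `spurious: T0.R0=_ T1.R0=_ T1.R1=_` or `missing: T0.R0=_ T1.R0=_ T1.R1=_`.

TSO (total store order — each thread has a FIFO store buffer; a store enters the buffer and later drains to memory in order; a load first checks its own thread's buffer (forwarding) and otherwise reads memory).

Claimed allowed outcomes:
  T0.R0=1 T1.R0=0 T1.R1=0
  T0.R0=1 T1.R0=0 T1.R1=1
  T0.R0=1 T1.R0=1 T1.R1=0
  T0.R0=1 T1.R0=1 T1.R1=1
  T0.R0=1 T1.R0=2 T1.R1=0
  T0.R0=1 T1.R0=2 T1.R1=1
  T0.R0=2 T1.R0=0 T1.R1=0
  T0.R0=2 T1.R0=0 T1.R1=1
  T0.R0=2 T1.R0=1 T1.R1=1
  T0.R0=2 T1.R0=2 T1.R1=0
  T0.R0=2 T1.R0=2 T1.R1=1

outcome vector order: (T0.R0,T1.R0,T1.R1)
[TSO] allowed = {1/0/0; 1/0/1; 1/1/1; 1/2/0; 1/2/1; 2/0/0; 2/0/1; 2/1/1; 2/2/0; 2/2/1}
claimed∖TSO = {1/1/0}

spurious: T0.R0=1 T1.R0=1 T1.R1=0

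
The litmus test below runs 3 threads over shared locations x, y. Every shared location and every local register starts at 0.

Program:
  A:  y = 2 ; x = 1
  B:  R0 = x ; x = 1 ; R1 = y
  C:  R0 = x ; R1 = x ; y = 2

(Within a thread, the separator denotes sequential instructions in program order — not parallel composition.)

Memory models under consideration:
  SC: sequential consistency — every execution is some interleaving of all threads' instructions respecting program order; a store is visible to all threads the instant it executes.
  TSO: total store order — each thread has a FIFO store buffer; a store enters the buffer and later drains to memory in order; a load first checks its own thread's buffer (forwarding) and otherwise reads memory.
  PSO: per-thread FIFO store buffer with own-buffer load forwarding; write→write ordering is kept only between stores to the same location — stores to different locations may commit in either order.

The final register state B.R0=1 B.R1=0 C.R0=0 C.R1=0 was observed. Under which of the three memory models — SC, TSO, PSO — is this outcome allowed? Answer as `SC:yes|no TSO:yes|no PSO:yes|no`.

outcome vector order: (B.R0,B.R1,C.R0,C.R1)
SC: 9 outcomes — {(0,0,0,0); (0,0,0,1); (0,0,1,1); (0,2,0,0); (0,2,0,1); (0,2,1,1); (1,2,0,0); (1,2,0,1); (1,2,1,1)}
TSO: 9 outcomes — {(0,0,0,0); (0,0,0,1); (0,0,1,1); (0,2,0,0); (0,2,0,1); (0,2,1,1); (1,2,0,0); (1,2,0,1); (1,2,1,1)}
PSO: 12 outcomes — {(0,0,0,0); (0,0,0,1); (0,0,1,1); (0,2,0,0); (0,2,0,1); (0,2,1,1); (1,0,0,0); (1,0,0,1); (1,0,1,1); (1,2,0,0); (1,2,0,1); (1,2,1,1)}
target (1,0,0,0) ∈ {PSO}

SC:no TSO:no PSO:yes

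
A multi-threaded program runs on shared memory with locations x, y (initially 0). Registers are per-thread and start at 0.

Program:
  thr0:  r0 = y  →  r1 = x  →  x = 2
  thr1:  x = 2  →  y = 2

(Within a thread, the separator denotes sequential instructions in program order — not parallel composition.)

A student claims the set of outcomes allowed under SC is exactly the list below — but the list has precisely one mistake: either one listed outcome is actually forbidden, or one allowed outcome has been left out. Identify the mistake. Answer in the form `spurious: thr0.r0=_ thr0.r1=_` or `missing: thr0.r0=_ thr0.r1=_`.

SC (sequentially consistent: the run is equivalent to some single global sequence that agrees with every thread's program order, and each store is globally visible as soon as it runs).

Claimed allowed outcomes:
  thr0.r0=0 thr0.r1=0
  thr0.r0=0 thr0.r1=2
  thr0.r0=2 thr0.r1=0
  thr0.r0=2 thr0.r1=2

spurious: thr0.r0=2 thr0.r1=0

outcome vector order: (thr0.r0,thr0.r1)
under SC → <0 0>, <0 2>, <2 2>
claimed∖SC = {<2 0>}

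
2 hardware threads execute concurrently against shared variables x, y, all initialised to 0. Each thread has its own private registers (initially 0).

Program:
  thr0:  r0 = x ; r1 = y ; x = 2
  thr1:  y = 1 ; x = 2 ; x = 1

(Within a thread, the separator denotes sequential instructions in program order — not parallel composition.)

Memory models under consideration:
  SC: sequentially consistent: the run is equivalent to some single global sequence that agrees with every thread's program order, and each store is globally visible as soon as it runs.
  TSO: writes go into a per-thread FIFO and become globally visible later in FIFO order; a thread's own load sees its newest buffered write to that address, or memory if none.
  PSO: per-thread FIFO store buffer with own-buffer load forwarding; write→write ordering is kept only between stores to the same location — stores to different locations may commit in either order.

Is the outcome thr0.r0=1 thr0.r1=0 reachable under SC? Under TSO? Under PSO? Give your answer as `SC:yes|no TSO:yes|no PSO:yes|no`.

SC:no TSO:no PSO:yes

outcome vector order: (thr0.r0,thr0.r1)
[SC] allowed = {0/0; 0/1; 1/1; 2/1}
[TSO] allowed = {0/0; 0/1; 1/1; 2/1}
[PSO] allowed = {0/0; 0/1; 1/0; 1/1; 2/0; 2/1}
target 1/0 ∈ {PSO}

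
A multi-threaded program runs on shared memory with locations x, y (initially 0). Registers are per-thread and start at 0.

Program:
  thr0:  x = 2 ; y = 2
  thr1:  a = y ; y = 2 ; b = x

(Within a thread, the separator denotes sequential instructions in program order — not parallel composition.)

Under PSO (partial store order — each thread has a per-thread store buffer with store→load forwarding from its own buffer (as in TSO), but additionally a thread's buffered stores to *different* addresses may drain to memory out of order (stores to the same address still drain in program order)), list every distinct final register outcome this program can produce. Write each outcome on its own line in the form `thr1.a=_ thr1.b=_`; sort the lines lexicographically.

thr1.a=0 thr1.b=0
thr1.a=0 thr1.b=2
thr1.a=2 thr1.b=0
thr1.a=2 thr1.b=2

outcome vector order: (thr1.a,thr1.b)
|PSO outcomes| = 4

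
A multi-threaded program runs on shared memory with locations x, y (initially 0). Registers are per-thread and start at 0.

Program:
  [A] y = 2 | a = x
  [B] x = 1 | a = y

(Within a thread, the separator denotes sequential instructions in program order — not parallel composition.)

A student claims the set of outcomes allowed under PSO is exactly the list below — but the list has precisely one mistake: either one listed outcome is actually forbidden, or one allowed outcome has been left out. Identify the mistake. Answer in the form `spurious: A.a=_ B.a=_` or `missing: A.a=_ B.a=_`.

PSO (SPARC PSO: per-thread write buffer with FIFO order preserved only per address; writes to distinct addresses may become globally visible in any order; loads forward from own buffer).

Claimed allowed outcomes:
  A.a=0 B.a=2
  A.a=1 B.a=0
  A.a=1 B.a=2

outcome vector order: (A.a,B.a)
under PSO → 00, 02, 10, 12
PSO∖claimed = {00}

missing: A.a=0 B.a=0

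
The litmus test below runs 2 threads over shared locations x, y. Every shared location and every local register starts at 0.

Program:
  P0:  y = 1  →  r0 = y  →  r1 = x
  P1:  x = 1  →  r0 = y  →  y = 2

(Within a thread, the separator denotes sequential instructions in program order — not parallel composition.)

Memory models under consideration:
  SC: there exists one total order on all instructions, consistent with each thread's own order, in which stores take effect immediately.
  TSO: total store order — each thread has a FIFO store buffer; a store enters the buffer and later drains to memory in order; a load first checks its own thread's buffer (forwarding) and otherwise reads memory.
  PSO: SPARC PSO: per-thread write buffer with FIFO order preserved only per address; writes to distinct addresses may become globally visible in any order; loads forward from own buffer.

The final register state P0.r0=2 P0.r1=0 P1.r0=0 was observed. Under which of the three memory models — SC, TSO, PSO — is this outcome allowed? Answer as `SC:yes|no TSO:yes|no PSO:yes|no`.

outcome vector order: (P0.r0,P0.r1,P1.r0)
under SC → 101; 110; 111; 210; 211
under TSO → 100; 101; 110; 111; 210; 211
under PSO → 100; 101; 110; 111; 200; 201; 210; 211
target 200 ∈ {PSO}

SC:no TSO:no PSO:yes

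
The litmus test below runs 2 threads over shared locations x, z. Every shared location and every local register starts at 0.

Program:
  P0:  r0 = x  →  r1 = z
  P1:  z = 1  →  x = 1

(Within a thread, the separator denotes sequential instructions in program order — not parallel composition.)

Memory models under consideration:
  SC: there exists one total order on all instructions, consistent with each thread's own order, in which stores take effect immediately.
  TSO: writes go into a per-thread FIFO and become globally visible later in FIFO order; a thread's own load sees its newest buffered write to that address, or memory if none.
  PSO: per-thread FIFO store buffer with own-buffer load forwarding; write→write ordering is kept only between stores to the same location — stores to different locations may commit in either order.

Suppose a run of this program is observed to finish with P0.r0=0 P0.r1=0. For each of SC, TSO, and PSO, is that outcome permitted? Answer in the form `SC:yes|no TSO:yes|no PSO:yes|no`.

outcome vector order: (P0.r0,P0.r1)
SC: 3 outcomes — {(0,0) (0,1) (1,1)}
TSO: 3 outcomes — {(0,0) (0,1) (1,1)}
PSO: 4 outcomes — {(0,0) (0,1) (1,0) (1,1)}
target (0,0) ∈ {SC,TSO,PSO}

SC:yes TSO:yes PSO:yes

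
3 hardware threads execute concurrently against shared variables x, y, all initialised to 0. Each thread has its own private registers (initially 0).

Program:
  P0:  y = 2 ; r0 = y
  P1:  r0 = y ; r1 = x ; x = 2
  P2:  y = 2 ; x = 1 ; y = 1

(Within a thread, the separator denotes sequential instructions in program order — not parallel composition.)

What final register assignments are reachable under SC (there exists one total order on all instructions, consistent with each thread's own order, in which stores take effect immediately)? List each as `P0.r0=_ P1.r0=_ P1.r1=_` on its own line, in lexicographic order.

P0.r0=1 P1.r0=0 P1.r1=0
P0.r0=1 P1.r0=0 P1.r1=1
P0.r0=1 P1.r0=1 P1.r1=1
P0.r0=1 P1.r0=2 P1.r1=0
P0.r0=1 P1.r0=2 P1.r1=1
P0.r0=2 P1.r0=0 P1.r1=0
P0.r0=2 P1.r0=0 P1.r1=1
P0.r0=2 P1.r0=1 P1.r1=1
P0.r0=2 P1.r0=2 P1.r1=0
P0.r0=2 P1.r0=2 P1.r1=1

outcome vector order: (P0.r0,P1.r0,P1.r1)
|SC outcomes| = 10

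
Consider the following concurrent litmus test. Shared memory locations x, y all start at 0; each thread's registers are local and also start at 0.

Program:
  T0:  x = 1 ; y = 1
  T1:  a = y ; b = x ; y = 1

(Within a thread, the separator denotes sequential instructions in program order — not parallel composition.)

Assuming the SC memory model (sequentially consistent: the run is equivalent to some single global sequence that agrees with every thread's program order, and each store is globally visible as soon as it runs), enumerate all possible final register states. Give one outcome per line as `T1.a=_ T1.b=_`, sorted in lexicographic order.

T1.a=0 T1.b=0
T1.a=0 T1.b=1
T1.a=1 T1.b=1

outcome vector order: (T1.a,T1.b)
|SC outcomes| = 3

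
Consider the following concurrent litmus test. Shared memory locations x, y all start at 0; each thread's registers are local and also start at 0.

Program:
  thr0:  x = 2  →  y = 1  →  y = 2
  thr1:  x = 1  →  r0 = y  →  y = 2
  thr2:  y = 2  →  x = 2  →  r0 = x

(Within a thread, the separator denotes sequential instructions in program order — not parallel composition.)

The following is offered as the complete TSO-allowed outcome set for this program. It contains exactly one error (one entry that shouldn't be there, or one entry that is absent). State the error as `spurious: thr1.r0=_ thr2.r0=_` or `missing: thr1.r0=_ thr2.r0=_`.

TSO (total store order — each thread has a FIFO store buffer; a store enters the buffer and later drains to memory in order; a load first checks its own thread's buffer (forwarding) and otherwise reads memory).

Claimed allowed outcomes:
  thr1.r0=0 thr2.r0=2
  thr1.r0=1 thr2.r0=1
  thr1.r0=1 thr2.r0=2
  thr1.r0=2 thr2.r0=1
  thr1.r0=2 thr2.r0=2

missing: thr1.r0=0 thr2.r0=1

outcome vector order: (thr1.r0,thr2.r0)
TSO: 6 outcomes — {01; 02; 11; 12; 21; 22}
TSO∖claimed = {01}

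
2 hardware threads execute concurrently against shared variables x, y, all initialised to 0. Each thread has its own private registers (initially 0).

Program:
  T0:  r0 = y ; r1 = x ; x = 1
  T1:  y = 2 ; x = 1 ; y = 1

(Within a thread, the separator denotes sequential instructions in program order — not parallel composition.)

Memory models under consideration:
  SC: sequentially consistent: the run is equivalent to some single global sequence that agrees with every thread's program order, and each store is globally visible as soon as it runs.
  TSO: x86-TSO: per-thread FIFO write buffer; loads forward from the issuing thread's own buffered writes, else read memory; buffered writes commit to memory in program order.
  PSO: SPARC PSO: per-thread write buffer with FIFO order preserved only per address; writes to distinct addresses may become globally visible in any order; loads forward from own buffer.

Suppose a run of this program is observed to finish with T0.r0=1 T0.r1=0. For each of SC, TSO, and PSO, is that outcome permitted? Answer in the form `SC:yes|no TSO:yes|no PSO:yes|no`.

SC:no TSO:no PSO:yes

outcome vector order: (T0.r0,T0.r1)
[SC] allowed = {<0 0>; <0 1>; <1 1>; <2 0>; <2 1>}
[TSO] allowed = {<0 0>; <0 1>; <1 1>; <2 0>; <2 1>}
[PSO] allowed = {<0 0>; <0 1>; <1 0>; <1 1>; <2 0>; <2 1>}
target <1 0> ∈ {PSO}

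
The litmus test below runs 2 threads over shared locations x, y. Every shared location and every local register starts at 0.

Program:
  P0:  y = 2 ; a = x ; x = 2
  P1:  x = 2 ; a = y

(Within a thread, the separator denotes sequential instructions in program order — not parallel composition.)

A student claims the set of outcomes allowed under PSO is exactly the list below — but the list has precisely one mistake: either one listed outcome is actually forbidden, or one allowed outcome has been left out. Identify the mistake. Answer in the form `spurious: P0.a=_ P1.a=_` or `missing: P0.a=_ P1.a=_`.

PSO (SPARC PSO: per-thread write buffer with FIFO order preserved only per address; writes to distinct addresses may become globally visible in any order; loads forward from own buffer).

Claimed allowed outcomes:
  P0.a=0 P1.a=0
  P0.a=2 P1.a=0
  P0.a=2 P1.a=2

outcome vector order: (P0.a,P1.a)
PSO: 4 outcomes — {(0,0), (0,2), (2,0), (2,2)}
PSO∖claimed = {(0,2)}

missing: P0.a=0 P1.a=2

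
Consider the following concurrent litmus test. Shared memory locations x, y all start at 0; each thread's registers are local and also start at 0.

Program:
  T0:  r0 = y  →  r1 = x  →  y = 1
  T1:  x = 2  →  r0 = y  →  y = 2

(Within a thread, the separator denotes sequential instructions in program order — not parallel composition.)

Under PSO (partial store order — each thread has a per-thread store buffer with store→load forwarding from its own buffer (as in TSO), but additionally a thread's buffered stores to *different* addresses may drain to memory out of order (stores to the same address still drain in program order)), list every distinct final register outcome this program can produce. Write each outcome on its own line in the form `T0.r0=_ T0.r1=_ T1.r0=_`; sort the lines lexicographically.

T0.r0=0 T0.r1=0 T1.r0=0
T0.r0=0 T0.r1=0 T1.r0=1
T0.r0=0 T0.r1=2 T1.r0=0
T0.r0=0 T0.r1=2 T1.r0=1
T0.r0=2 T0.r1=0 T1.r0=0
T0.r0=2 T0.r1=2 T1.r0=0

outcome vector order: (T0.r0,T0.r1,T1.r0)
|PSO outcomes| = 6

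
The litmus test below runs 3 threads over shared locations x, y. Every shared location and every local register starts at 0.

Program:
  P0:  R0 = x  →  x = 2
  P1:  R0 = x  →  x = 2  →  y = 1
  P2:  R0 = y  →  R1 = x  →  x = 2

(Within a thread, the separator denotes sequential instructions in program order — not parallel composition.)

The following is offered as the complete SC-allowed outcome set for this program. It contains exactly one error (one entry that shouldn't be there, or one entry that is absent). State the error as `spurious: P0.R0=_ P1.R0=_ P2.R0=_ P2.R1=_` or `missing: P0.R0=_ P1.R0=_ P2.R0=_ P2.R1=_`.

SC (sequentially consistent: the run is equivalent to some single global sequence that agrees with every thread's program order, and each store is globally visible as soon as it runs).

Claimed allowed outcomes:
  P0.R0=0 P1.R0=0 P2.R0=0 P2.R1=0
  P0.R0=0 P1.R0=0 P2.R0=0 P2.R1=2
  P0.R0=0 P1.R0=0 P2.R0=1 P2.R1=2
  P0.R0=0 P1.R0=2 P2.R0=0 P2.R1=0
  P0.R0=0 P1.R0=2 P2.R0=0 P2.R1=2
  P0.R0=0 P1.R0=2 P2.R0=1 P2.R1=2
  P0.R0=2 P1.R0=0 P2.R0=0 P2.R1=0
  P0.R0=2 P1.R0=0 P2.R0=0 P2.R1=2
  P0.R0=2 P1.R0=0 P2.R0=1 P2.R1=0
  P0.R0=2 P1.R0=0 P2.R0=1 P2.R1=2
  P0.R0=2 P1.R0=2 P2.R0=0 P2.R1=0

outcome vector order: (P0.R0,P1.R0,P2.R0,P2.R1)
under SC → 0/0/0/0 0/0/0/2 0/0/1/2 0/2/0/0 0/2/0/2 0/2/1/2 2/0/0/0 2/0/0/2 2/0/1/2 2/2/0/0
claimed∖SC = {2/0/1/0}

spurious: P0.R0=2 P1.R0=0 P2.R0=1 P2.R1=0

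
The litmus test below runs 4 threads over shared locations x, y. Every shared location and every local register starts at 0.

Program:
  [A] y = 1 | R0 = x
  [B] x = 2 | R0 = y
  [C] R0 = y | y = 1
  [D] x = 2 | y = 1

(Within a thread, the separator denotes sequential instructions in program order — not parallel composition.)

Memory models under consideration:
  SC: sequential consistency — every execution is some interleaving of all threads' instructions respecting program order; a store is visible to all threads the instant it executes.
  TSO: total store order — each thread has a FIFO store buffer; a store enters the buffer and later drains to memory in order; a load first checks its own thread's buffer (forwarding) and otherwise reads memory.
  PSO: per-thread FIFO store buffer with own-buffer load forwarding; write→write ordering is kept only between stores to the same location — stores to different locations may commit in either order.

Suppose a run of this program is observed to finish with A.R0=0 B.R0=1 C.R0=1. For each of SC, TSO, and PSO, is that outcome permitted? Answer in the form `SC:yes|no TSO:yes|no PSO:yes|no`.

outcome vector order: (A.R0,B.R0,C.R0)
[SC] allowed = {010; 011; 200; 201; 210; 211}
[TSO] allowed = {000; 001; 010; 011; 200; 201; 210; 211}
[PSO] allowed = {000; 001; 010; 011; 200; 201; 210; 211}
target 011 ∈ {SC,TSO,PSO}

SC:yes TSO:yes PSO:yes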